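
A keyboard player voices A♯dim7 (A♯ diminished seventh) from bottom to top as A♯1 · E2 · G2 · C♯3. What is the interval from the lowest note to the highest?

The outer voices are A♯1 and C♯3.
10 letter names make it a tenth; at 15 semitones (a half step narrower than major) the quality is minor.

minor tenth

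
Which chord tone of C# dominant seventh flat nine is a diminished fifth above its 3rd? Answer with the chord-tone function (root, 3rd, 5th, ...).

C#7b9 (C# dominant seventh flat nine): C# E# G# B D.
The 3rd is E#. A diminished fifth above E# is B.
B is the chord's 7th.

7th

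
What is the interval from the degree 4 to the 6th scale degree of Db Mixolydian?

major third

The scale runs Db Eb F Gb Ab Bb Cb.
So we need the interval from Gb up to Bb.
From Gb to Bb is 4 semitones, exactly the major third.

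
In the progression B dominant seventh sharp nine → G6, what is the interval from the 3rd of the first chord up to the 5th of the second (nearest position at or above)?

d8

B dominant seventh sharp nine has D♯ as its 3rd, and G6 has D as its 5th.
From D♯ to D: 11 semitones over an octave = diminished.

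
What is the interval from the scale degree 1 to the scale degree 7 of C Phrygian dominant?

Spelling C Phrygian dominant: C D♭ E F G A♭ B♭.
Scale degree 1 = C; 7th degree = B♭.
From C to B♭: 10 semitones over a seventh = minor.

minor seventh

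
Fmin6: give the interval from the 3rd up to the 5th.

The chord tones of Fmin6 are F, Ab, C, D.
So we need the interval from Ab up to C.
Counting 3 letters and 4 half steps from Ab gives a major third.

M3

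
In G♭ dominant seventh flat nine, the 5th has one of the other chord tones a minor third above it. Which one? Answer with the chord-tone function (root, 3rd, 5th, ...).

7th

Spelling the chord: G♭-B♭-D♭-F♭-A𝄫.
The 5th is D♭. A minor third above D♭ is F♭.
F♭ is the chord's 7th.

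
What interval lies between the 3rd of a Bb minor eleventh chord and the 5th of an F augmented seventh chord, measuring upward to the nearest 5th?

augmented 7th

Bb minor eleventh has Db as its 3rd, and F augmented seventh has C# as its 5th.
7 letter names make it a seventh; at 12 semitones (a half step wider than major) the quality is augmented.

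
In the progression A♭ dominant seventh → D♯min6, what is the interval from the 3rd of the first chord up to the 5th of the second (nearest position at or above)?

augmented sixth

The 3rd of A♭ dominant seventh is C; the 5th of D♯min6 is A♯.
C up to A♯ is 10 semitones, a half step wider than a major sixth, so the interval is augmented.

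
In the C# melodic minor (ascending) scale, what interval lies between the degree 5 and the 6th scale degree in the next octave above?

Spelling the C# melodic minor (ascending) scale: C# D# E F# G# A# B#.
So we need the interval from G# up to A#.
G# up to A# spans 9 letter names and 14 semitones — a major ninth.

major 9th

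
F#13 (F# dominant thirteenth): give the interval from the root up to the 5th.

F#13 is spelled F#, A#, C#, E, G#, D#.
The root is F# and the 5th is C#.
Counting 5 letters and 7 half steps from F# gives a perfect fifth.

P5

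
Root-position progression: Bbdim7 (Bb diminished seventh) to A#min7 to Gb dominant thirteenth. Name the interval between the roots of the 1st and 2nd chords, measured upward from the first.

augmented 7th

The roots are Bb and A#.
Bb up to A# is 12 semitones, a half step wider than a major seventh, so the interval is augmented.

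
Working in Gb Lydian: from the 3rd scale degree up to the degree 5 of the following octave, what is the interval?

The scale runs Gb Ab Bb C Db Eb F.
The 3rd scale degree is Bb and the degree 5 (up an octave) is Db.
Bb up to Db is 15 semitones, a half step narrower than a major tenth, so the interval is minor.

minor tenth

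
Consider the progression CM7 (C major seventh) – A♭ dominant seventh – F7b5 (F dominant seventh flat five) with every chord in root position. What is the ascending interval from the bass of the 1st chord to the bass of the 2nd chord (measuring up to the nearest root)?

minor sixth

The roots are C and A♭.
From C to A♭: 8 semitones over a sixth = minor.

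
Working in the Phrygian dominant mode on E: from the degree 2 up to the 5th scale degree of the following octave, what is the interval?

augmented 11th

Spelling the Phrygian dominant mode on E: E F G# A B C D.
So we need the interval from F up to B.
From F to B: 18 semitones over an eleventh = augmented.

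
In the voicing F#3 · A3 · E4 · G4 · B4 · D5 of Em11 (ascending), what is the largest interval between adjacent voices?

perfect fifth

Adjacent intervals: F#3→A3 = minor third; A3→E4 = perfect fifth; E4→G4 = minor third; G4→B4 = major third; B4→D5 = minor third.
The largest is A3 to E4, a perfect fifth (7 semitones).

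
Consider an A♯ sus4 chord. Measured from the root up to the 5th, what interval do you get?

perfect fifth

A♯ sus4: A♯, D♯, E♯.
Root = A♯; 5th = E♯.
Counting 5 letters and 7 half steps from A♯ gives a perfect fifth.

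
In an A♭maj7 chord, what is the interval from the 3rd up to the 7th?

The chord tones of A♭Δ7 are A♭ C E♭ G.
So we need the interval from C up to G.
Counting 5 letters and 7 half steps from C gives a perfect fifth.

perfect fifth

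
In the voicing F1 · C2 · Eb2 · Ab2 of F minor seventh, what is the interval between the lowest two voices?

Those voices are F1 and C2.
F up to C spans 5 letter names and 7 semitones — a perfect fifth.

perfect fifth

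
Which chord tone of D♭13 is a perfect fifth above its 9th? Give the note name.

Spelling the chord: D♭–F–A♭–C♭–E♭–B♭.
The 9th is E♭. A perfect fifth above E♭ is B♭.
B♭ is the chord's 13th.

Bb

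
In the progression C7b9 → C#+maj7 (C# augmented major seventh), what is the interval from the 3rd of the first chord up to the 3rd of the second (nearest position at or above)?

augmented unison

C7b9 has E as its 3rd, and C#+maj7 (C# augmented major seventh) has E# as its 3rd.
E up to E# is 1 semitone, a half step wider than a perfect unison, so the interval is augmented.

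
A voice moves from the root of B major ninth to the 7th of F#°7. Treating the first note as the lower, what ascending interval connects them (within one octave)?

The root of B major ninth is B; the 7th of F#°7 is Eb.
4 letter names make it a fourth; at 4 semitones (a half step narrower than perfect) the quality is diminished.

diminished fourth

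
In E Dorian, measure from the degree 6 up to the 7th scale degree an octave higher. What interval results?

minor 9th

Spelling E Dorian: E F# G A B C# D.
So we need the interval from C# up to D.
9 letter names make it a ninth; at 13 semitones (a half step narrower than major) the quality is minor.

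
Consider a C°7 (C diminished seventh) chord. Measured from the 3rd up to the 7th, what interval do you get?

The chord tones of C diminished seventh are C, E♭, G♭, B𝄫.
So we need the interval from E♭ up to B𝄫.
From E♭ to B𝄫: 6 semitones over a fifth = diminished.

diminished fifth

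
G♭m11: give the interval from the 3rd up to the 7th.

perfect fifth

G♭ minor eleventh: G♭ B𝄫 D♭ F♭ A♭ C♭.
That puts B𝄫 below F♭.
From B𝄫 to F♭ is 7 semitones, exactly the perfect fifth.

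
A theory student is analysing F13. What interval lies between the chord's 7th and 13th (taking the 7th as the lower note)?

major seventh

Spelling the chord: F–A–C–E♭–G–D.
7th = E♭; 13th = D.
From E♭ to D is 11 semitones, exactly the major seventh.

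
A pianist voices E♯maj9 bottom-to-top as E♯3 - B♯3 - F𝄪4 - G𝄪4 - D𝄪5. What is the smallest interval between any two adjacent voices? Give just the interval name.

major second

Adjacent intervals: E♯3→B♯3 = perfect fifth; B♯3→F𝄪4 = perfect fifth; F𝄪4→G𝄪4 = major second; G𝄪4→D𝄪5 = perfect fifth.
The smallest is F𝄪4 to G𝄪4, a major second (2 semitones).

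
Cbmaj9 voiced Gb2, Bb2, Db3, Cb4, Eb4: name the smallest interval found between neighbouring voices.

Adjacent intervals: Gb2→Bb2 = major third; Bb2→Db3 = minor third; Db3→Cb4 = minor seventh; Cb4→Eb4 = major third.
The smallest is Bb2 to Db3, a minor third (3 semitones).

minor third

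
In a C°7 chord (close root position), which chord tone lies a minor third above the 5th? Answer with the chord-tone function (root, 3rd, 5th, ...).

7th

The chord tones of C°7 are C-E♭-G♭-B𝄫.
The 5th is G♭. A minor third above G♭ is B𝄫.
B𝄫 is the chord's 7th.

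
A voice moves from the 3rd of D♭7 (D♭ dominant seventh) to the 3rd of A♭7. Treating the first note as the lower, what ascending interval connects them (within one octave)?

D♭7 (D♭ dominant seventh) has F as its 3rd, and A♭7 has C as its 3rd.
Counting 5 letters and 7 half steps from F gives a perfect fifth.

perfect fifth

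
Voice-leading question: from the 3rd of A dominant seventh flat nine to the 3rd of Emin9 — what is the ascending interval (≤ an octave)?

The 3rd of A dominant seventh flat nine is C♯; the 3rd of Emin9 is G.
From C♯ to G: 6 semitones over a fifth = diminished.

diminished fifth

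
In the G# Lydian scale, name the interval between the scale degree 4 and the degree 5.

Spelling the G# Lydian scale: G# A# B# C## D# E# F##.
That puts C## below D#.
2 letter names make it a second; at 1 semitone (a half step narrower than major) the quality is minor.

minor second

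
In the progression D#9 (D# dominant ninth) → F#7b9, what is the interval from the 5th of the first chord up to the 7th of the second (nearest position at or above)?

diminished fifth

D#9 (D# dominant ninth) has A# as its 5th, and F#7b9 has E as its 7th.
From A# to E: 6 semitones over a fifth = diminished.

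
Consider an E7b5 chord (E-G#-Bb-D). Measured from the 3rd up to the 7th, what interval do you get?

diminished 5th

So we need the interval from G# up to D.
From G# to D: 6 semitones over a fifth = diminished.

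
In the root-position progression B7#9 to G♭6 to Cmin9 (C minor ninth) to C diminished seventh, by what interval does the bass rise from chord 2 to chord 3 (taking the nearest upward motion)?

augmented fourth

The roots are G♭ and C.
4 letter names make it a fourth; at 6 semitones (a half step wider than perfect) the quality is augmented.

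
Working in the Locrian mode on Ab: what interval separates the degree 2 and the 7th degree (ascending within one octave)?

M6

Ab locrian: Ab Bbb Cb Db Ebb Fb Gb.
The degree 2 is Bbb and the 7th degree is Gb.
From Bbb to Gb is 9 semitones, exactly the major sixth.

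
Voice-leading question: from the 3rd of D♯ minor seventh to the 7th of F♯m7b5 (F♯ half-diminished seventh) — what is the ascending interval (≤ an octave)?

The 3rd of D♯ minor seventh is F♯; the 7th of F♯m7b5 (F♯ half-diminished seventh) is E.
F♯ up to E is 10 semitones, a half step narrower than a major seventh, so the interval is minor.

minor 7th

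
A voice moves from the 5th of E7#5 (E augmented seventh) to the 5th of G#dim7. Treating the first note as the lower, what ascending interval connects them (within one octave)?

E7#5 (E augmented seventh) has B# as its 5th, and G#dim7 has D as its 5th.
B# up to D is 2 semitones, a whole step narrower than a major third, so the interval is diminished.

diminished 3rd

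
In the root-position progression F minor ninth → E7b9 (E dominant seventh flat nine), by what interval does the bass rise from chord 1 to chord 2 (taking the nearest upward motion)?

The roots are F and E.
F up to E spans 7 letter names and 11 semitones — a major seventh.

M7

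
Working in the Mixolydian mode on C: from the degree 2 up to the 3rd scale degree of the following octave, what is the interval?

M9

The scale runs C D E F G A Bb.
So we need the interval from D up to E.
D up to E spans 9 letter names and 14 semitones — a major ninth.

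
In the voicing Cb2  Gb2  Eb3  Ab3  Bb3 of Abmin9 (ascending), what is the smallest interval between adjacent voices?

major second

Adjacent intervals: Cb2→Gb2 = perfect fifth; Gb2→Eb3 = major sixth; Eb3→Ab3 = perfect fourth; Ab3→Bb3 = major second.
The smallest is Ab3 to Bb3, a major second (2 semitones).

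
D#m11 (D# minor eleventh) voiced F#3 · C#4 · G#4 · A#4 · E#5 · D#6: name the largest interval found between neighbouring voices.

m7

Adjacent intervals: F#3→C#4 = perfect fifth; C#4→G#4 = perfect fifth; G#4→A#4 = major second; A#4→E#5 = perfect fifth; E#5→D#6 = minor seventh.
The largest is E#5 to D#6, a minor seventh (10 semitones).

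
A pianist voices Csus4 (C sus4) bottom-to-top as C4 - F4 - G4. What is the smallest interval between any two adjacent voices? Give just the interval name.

Adjacent intervals: C4→F4 = perfect fourth; F4→G4 = major second.
The smallest is F4 to G4, a major second (2 semitones).

M2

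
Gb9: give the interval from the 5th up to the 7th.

minor third

Spelling the chord: Gb Bb Db Fb Ab.
So we need the interval from Db up to Fb.
3 letter names make it a third; at 3 semitones (a half step narrower than major) the quality is minor.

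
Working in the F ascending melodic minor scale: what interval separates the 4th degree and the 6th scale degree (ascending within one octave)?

major 3rd

The scale runs F G Ab Bb C D E.
The 4th degree is Bb and the scale degree 6 is D.
Counting 3 letters and 4 half steps from Bb gives a major third.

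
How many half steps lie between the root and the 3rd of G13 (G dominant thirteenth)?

G dominant thirteenth is spelled G–B–D–F–A–E.
G to B is a major third: 4 semitones.

4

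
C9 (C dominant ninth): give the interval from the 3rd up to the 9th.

minor seventh

The chord tones of C9 (C dominant ninth) are C–E–G–Bb–D.
3rd = E; 9th = D.
E up to D is 10 semitones, a half step narrower than a major seventh, so the interval is minor.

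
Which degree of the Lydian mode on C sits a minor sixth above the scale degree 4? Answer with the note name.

D

The scale is C D E F# G A B.
The scale degree 4 is F#; a minor sixth above that is D — scale degree 2.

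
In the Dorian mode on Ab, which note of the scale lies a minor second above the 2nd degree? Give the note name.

The scale is Ab Bb Cb Db Eb F Gb.
The 2nd degree is Bb; a minor second above that is Cb — scale degree 3.

Cb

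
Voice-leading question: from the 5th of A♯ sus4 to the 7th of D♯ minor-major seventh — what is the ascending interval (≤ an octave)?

A♯ sus4 has E♯ as its 5th, and D♯ minor-major seventh has C𝄪 as its 7th.
E♯ up to C𝄪 spans 6 letter names and 9 semitones — a major sixth.

major sixth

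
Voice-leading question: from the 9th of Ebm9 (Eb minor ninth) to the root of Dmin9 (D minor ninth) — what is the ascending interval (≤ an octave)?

major 6th

Ebm9 (Eb minor ninth) has F as its 9th, and Dmin9 (D minor ninth) has D as its root.
Counting 6 letters and 9 half steps from F gives a major sixth.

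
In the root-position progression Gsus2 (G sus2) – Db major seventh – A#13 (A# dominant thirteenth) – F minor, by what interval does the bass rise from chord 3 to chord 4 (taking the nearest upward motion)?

diminished 6th

The roots are A# and F.
From A# to F: 7 semitones over a sixth = diminished.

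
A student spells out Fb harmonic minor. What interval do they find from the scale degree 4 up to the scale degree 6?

m3

Fb harmonic minor: Fb Gb Abb Bbb Cb Dbb Eb.
Scale degree 4 = Bbb; scale degree 6 = Dbb.
3 letter names make it a third; at 3 semitones (a half step narrower than major) the quality is minor.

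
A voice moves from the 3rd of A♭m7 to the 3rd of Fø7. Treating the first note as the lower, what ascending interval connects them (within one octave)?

The 3rd of A♭m7 is C♭; the 3rd of Fø7 is A♭.
C♭ up to A♭ spans 6 letter names and 9 semitones — a major sixth.

major sixth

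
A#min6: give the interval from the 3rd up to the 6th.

A#m6 (A# minor sixth) is spelled A# C# E# F##.
3rd = C#; 6th = F##.
4 letter names make it a fourth; at 6 semitones (a half step wider than perfect) the quality is augmented.

augmented 4th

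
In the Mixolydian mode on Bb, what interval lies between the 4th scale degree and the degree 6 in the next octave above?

major tenth

Spelling the Mixolydian mode on Bb: Bb C D Eb F G Ab.
4th scale degree = Eb; degree 6 (up an octave) = G.
From Eb to G is 16 semitones, exactly the major tenth.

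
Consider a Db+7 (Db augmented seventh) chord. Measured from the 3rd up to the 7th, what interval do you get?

Db7#5 (Db augmented seventh): Db–F–A–Cb.
So we need the interval from F up to Cb.
F up to Cb is 6 semitones, a half step narrower than a perfect fifth, so the interval is diminished.

diminished 5th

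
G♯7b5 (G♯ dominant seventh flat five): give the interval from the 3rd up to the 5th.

d3

Spelling the chord: G♯-B♯-D-F♯.
The 3rd is B♯ and the 5th is D.
From B♯ to D: 2 semitones over a third = diminished.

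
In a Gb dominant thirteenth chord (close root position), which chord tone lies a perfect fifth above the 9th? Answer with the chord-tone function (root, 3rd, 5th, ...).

13th

Spelling the chord: Gb-Bb-Db-Fb-Ab-Eb.
The 9th is Ab. A perfect fifth above Ab is Eb.
Eb is the chord's 13th.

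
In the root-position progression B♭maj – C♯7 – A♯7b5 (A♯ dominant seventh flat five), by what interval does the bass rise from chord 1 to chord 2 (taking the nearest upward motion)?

The roots are B♭ and C♯.
B♭ up to C♯ is 3 semitones, a half step wider than a major second, so the interval is augmented.

augmented second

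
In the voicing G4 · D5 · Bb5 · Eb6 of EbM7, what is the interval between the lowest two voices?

P5

Those voices are G4 and D5.
G up to D spans 5 letter names and 7 semitones — a perfect fifth.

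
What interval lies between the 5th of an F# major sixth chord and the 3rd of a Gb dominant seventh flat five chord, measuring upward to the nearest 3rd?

The 5th of F# major sixth is C#; the 3rd of Gb dominant seventh flat five is Bb.
From C# to Bb: 9 semitones over a seventh = diminished.

diminished seventh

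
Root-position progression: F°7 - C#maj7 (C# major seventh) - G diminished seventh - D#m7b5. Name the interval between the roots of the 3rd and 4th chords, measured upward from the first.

augmented fifth

The roots are G and D#.
From G to D#: 8 semitones over a fifth = augmented.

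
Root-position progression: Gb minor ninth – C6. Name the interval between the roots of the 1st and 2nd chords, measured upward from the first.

The roots are Gb and C.
4 letter names make it a fourth; at 6 semitones (a half step wider than perfect) the quality is augmented.

augmented fourth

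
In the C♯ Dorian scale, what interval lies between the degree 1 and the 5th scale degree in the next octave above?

perfect 12th

Spelling the C♯ Dorian scale: C♯ D♯ E F♯ G♯ A♯ B.
The degree 1 is C♯ and the scale degree 5 (up an octave) is G♯.
From C♯ to G♯ is 19 semitones, exactly the perfect twelfth.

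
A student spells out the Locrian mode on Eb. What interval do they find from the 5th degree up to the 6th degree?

M2

Spelling the Locrian mode on Eb: Eb Fb Gb Ab Bbb Cb Db.
5th degree = Bbb; 6th degree = Cb.
From Bbb to Cb is 2 semitones, exactly the major second.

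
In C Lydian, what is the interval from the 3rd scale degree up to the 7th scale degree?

C lydian: C D E F# G A B.
So we need the interval from E up to B.
From E to B is 7 semitones, exactly the perfect fifth.

perfect fifth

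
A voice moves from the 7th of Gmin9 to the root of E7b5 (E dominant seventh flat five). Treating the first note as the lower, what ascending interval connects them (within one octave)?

The 7th of Gmin9 is F; the root of E7b5 (E dominant seventh flat five) is E.
F up to E spans 7 letter names and 11 semitones — a major seventh.

major 7th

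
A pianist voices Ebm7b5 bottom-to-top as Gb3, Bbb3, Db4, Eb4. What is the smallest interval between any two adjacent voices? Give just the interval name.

M2

Adjacent intervals: Gb3→Bbb3 = minor third; Bbb3→Db4 = major third; Db4→Eb4 = major second.
The smallest is Db4 to Eb4, a major second (2 semitones).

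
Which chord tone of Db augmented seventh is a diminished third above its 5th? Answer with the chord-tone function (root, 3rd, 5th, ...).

7th

Db+7 (Db augmented seventh) is spelled Db, F, A, Cb.
The 5th is A. A diminished third above A is Cb.
Cb is the chord's 7th.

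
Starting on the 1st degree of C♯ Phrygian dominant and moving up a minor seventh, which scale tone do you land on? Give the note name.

The scale is C♯ D E♯ F♯ G♯ A B.
The 1st degree is C♯; a minor seventh above that is B — scale degree 7.

B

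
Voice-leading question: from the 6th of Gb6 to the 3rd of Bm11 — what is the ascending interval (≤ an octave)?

The 6th of Gb6 is Eb; the 3rd of Bm11 is D.
Eb up to D spans 7 letter names and 11 semitones — a major seventh.

major seventh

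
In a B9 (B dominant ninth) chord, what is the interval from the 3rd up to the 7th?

B9 (B dominant ninth): B-D♯-F♯-A-C♯.
3rd = D♯; 7th = A.
D♯ up to A is 6 semitones, a half step narrower than a perfect fifth, so the interval is diminished.

diminished fifth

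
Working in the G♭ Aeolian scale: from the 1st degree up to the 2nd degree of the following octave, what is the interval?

major 9th

The scale runs G♭ A♭ B𝄫 C♭ D♭ E𝄫 F♭.
The 1st degree is G♭ and the 2nd degree (up an octave) is A♭.
From G♭ to A♭ is 14 semitones, exactly the major ninth.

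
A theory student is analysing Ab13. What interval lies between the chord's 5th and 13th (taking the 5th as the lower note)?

major ninth

Ab13 is spelled Ab-C-Eb-Gb-Bb-F.
5th = Eb; 13th = F.
Eb up to F spans 9 letter names and 14 semitones — a major ninth.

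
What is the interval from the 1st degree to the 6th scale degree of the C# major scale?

The scale runs C# D# E# F# G# A# B#.
1st degree = C#; scale degree 6 = A#.
C# up to A# spans 6 letter names and 9 semitones — a major sixth.

M6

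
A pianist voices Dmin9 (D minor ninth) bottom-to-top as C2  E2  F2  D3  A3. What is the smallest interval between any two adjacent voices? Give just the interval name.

m2

Adjacent intervals: C2→E2 = major third; E2→F2 = minor second; F2→D3 = major sixth; D3→A3 = perfect fifth.
The smallest is E2 to F2, a minor second (1 semitone).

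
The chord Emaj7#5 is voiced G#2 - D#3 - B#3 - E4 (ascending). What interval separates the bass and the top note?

The outer voices are G#2 and E4.
13 letter names make it a thirteenth; at 20 semitones (a half step narrower than major) the quality is minor.

minor thirteenth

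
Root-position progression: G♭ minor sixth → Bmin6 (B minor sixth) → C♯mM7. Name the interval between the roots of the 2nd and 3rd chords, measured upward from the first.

M2

The roots are B and C♯.
B up to C♯ spans 2 letter names and 2 semitones — a major second.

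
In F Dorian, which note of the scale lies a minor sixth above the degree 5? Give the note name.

The scale is F G A♭ B♭ C D E♭.
The degree 5 is C; a minor sixth above that is A♭ — scale degree 3.

Ab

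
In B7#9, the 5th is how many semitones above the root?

7

The chord tones of B7#9 (B dominant seventh sharp nine) are B-D#-F#-A-C##.
B to F# is a perfect fifth: 7 semitones.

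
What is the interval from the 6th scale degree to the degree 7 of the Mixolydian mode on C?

minor second

Spelling the Mixolydian mode on C: C D E F G A B♭.
So we need the interval from A up to B♭.
2 letter names make it a second; at 1 semitone (a half step narrower than major) the quality is minor.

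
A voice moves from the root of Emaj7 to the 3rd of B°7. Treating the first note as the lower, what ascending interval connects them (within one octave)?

minor seventh

The root of Emaj7 is E; the 3rd of B°7 is D.
From E to D: 10 semitones over a seventh = minor.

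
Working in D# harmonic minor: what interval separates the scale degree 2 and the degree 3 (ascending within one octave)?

D# harmonic minor: D# E# F# G# A# B C##.
That puts E# below F#.
From E# to F#: 1 semitone over a second = minor.

minor 2nd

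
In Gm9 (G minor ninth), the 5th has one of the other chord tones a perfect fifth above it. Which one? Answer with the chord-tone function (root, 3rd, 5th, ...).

The chord tones of Gm9 are G-Bb-D-F-A.
The 5th is D. A perfect fifth above D is A.
A is the chord's 9th.

9th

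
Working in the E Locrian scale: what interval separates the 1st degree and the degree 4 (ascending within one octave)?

P4

E locrian: E F G A Bb C D.
That puts E below A.
Counting 4 letters and 5 half steps from E gives a perfect fourth.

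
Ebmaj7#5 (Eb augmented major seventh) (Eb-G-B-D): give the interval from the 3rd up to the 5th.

major third

That puts G below B.
From G to B is 4 semitones, exactly the major third.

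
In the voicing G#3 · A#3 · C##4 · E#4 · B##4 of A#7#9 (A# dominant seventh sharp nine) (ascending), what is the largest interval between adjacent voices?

Adjacent intervals: G#3→A#3 = major second; A#3→C##4 = major third; C##4→E#4 = minor third; E#4→B##4 = augmented fifth.
The largest is E#4 to B##4, an augmented fifth (8 semitones).

augmented fifth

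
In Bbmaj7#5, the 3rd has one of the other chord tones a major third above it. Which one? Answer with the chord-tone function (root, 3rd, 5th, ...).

5th

Bb+maj7 (Bb augmented major seventh): Bb D F# A.
The 3rd is D. A major third above D is F#.
F# is the chord's 5th.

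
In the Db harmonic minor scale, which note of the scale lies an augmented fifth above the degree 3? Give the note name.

The scale is Db Eb Fb Gb Ab Bbb C.
The degree 3 is Fb; an augmented fifth above that is C — scale degree 7.

C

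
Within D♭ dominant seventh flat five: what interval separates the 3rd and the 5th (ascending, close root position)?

diminished third

D♭ dominant seventh flat five is spelled D♭–F–A𝄫–C♭.
That puts F below A𝄫.
From F to A𝄫: 2 semitones over a third = diminished.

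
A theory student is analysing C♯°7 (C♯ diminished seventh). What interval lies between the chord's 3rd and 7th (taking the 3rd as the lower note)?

C♯dim7 (C♯ diminished seventh): C♯, E, G, B♭.
3rd = E; 7th = B♭.
From E to B♭: 6 semitones over a fifth = diminished.

diminished fifth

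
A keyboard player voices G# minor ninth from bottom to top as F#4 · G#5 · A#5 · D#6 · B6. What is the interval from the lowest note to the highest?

perfect 18th

The outer voices are F#4 and B6.
Counting 18 letters and 29 half steps from F# gives a perfect 18th.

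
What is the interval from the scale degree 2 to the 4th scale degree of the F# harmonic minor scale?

minor third

The scale runs F# G# A B C# D E#.
Scale degree 2 = G#; 4th degree = B.
3 letter names make it a third; at 3 semitones (a half step narrower than major) the quality is minor.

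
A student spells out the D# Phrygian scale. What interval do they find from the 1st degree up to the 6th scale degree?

Spelling the D# Phrygian scale: D# E F# G# A# B C#.
1st degree = D#; scale degree 6 = B.
D# up to B is 8 semitones, a half step narrower than a major sixth, so the interval is minor.

minor 6th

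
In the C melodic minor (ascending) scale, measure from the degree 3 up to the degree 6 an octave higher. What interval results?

augmented 11th

Spelling the C melodic minor (ascending) scale: C D Eb F G A B.
That puts Eb below A.
Eb up to A is 18 semitones, a half step wider than a perfect eleventh, so the interval is augmented.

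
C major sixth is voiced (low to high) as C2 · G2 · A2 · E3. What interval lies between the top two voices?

Those voices are A2 and E3.
A up to E spans 5 letter names and 7 semitones — a perfect fifth.

perfect fifth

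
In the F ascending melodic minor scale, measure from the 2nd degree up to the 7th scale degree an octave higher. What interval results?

The scale runs F G Ab Bb C D E.
The 2nd degree is G and the scale degree 7 (up an octave) is E.
G up to E spans 13 letter names and 21 semitones — a major thirteenth.

major 13th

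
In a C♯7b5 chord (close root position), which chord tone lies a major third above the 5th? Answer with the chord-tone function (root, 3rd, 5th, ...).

C♯7b5 is spelled C♯-E♯-G-B.
The 5th is G. A major third above G is B.
B is the chord's 7th.

7th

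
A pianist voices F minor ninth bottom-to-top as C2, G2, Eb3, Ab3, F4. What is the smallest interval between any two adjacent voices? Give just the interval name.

perfect fourth

Adjacent intervals: C2→G2 = perfect fifth; G2→Eb3 = minor sixth; Eb3→Ab3 = perfect fourth; Ab3→F4 = major sixth.
The smallest is Eb3 to Ab3, a perfect fourth (5 semitones).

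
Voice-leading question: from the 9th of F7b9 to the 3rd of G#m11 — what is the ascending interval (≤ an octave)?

F7b9 has Gb as its 9th, and G#m11 has B as its 3rd.
From Gb to B: 5 semitones over a third = augmented.

A3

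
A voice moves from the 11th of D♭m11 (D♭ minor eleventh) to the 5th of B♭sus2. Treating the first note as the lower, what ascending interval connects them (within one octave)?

The 11th of D♭m11 (D♭ minor eleventh) is G♭; the 5th of B♭sus2 is F.
Counting 7 letters and 11 half steps from G♭ gives a major seventh.

major 7th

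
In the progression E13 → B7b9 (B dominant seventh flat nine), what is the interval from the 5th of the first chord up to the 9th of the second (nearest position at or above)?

minor second

E13 has B as its 5th, and B7b9 (B dominant seventh flat nine) has C as its 9th.
2 letter names make it a second; at 1 semitone (a half step narrower than major) the quality is minor.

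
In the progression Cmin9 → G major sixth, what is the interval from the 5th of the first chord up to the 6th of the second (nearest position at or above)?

Cmin9 has G as its 5th, and G major sixth has E as its 6th.
From G to E is 9 semitones, exactly the major sixth.

major 6th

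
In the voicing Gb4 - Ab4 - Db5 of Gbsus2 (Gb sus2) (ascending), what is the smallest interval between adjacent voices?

major second

Adjacent intervals: Gb4→Ab4 = major second; Ab4→Db5 = perfect fourth.
The smallest is Gb4 to Ab4, a major second (2 semitones).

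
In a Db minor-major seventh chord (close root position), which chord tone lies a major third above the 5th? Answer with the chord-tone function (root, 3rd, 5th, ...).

DbmM7 (Db minor-major seventh) is spelled Db Fb Ab C.
The 5th is Ab. A major third above Ab is C.
C is the chord's 7th.

7th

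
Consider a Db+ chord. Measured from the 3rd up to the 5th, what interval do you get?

major third

Db augmented: Db-F-A.
The 3rd is F and the 5th is A.
From F to A is 4 semitones, exactly the major third.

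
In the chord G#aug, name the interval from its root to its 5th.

Spelling the chord: G#, B#, D##.
That puts G# below D##.
G# up to D## is 8 semitones, a half step wider than a perfect fifth, so the interval is augmented.

A5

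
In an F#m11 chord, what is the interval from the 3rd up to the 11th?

The chord tones of F#m11 are F#-A-C#-E-G#-B.
3rd = A; 11th = B.
A up to B spans 9 letter names and 14 semitones — a major ninth.

major 9th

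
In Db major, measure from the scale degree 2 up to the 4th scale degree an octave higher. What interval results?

m10

The scale runs Db Eb F Gb Ab Bb C.
Scale degree 2 = Eb; scale degree 4 (up an octave) = Gb.
Eb up to Gb is 15 semitones, a half step narrower than a major tenth, so the interval is minor.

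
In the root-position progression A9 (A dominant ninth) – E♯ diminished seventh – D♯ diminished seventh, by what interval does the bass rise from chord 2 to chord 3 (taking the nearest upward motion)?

The roots are E♯ and D♯.
From E♯ to D♯: 10 semitones over a seventh = minor.

minor seventh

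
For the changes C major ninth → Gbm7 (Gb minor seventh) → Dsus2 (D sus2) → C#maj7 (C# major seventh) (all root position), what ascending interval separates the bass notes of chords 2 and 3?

The roots are Gb and D.
Gb up to D is 8 semitones, a half step wider than a perfect fifth, so the interval is augmented.

augmented fifth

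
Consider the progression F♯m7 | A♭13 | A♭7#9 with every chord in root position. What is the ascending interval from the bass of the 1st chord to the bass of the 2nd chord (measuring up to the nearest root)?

diminished third

The roots are F♯ and A♭.
3 letter names make it a third; at 2 semitones (a whole step narrower than major) the quality is diminished.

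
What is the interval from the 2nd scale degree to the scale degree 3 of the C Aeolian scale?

Spelling the C Aeolian scale: C D Eb F G Ab Bb.
The 2nd scale degree is D and the 3rd degree is Eb.
2 letter names make it a second; at 1 semitone (a half step narrower than major) the quality is minor.

minor 2nd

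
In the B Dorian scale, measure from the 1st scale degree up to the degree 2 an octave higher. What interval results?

The scale runs B C# D E F# G# A.
1st scale degree = B; 2nd degree (up an octave) = C#.
Counting 9 letters and 14 half steps from B gives a major ninth.

M9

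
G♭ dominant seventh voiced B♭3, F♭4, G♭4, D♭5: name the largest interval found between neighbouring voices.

perfect fifth

Adjacent intervals: B♭3→F♭4 = diminished fifth; F♭4→G♭4 = major second; G♭4→D♭5 = perfect fifth.
The largest is G♭4 to D♭5, a perfect fifth (7 semitones).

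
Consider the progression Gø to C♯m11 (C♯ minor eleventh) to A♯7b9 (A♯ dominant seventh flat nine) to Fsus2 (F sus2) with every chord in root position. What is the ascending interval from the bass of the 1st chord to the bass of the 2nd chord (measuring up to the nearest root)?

augmented fourth

The roots are G and C♯.
4 letter names make it a fourth; at 6 semitones (a half step wider than perfect) the quality is augmented.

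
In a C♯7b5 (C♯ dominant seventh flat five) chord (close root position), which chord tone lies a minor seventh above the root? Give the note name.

Spelling the chord: C♯ E♯ G B.
The root is C♯. A minor seventh above C♯ is B.
B is the chord's 7th.

B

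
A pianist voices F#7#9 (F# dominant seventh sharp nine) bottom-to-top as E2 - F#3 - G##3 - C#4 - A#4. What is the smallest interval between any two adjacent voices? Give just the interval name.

Adjacent intervals: E2→F#3 = major ninth; F#3→G##3 = augmented second; G##3→C#4 = diminished fourth; C#4→A#4 = major sixth.
The smallest is F#3 to G##3, an augmented second (3 semitones).

A2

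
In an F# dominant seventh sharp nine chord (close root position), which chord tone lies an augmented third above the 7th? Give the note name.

G##

F#7#9: F#-A#-C#-E-G##.
The 7th is E. An augmented third above E is G##.
G## is the chord's 9th.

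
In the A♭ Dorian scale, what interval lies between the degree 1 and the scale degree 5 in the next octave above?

A♭ dorian: A♭ B♭ C♭ D♭ E♭ F G♭.
So we need the interval from A♭ up to E♭.
Counting 12 letters and 19 half steps from A♭ gives a perfect twelfth.

perfect 12th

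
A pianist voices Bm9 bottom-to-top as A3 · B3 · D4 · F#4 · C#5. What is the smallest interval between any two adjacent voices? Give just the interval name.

major 2nd

Adjacent intervals: A3→B3 = major second; B3→D4 = minor third; D4→F#4 = major third; F#4→C#5 = perfect fifth.
The smallest is A3 to B3, a major second (2 semitones).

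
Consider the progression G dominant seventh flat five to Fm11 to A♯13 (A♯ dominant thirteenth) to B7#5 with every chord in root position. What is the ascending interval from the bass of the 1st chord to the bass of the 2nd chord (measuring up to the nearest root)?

minor seventh

The roots are G and F.
From G to F: 10 semitones over a seventh = minor.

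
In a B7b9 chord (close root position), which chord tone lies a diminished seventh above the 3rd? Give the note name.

C

B7b9: B, D#, F#, A, C.
The 3rd is D#. A diminished seventh above D# is C.
C is the chord's 9th.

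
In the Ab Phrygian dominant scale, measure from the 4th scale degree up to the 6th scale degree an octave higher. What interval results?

Spelling the Ab Phrygian dominant scale: Ab Bbb C Db Eb Fb Gb.
That puts Db below Fb.
10 letter names make it a tenth; at 15 semitones (a half step narrower than major) the quality is minor.

minor tenth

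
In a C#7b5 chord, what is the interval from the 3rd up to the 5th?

diminished third

The chord tones of C#7b5 (C# dominant seventh flat five) are C#–E#–G–B.
3rd = E#; 5th = G.
3 letter names make it a third; at 2 semitones (a whole step narrower than major) the quality is diminished.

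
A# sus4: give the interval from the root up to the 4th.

P4

A#sus4 is spelled A#, D#, E#.
That puts A# below D#.
From A# to D# is 5 semitones, exactly the perfect fourth.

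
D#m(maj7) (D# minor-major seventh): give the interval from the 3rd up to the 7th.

augmented fifth

D#mM7 is spelled D#, F#, A#, C##.
3rd = F#; 7th = C##.
F# up to C## is 8 semitones, a half step wider than a perfect fifth, so the interval is augmented.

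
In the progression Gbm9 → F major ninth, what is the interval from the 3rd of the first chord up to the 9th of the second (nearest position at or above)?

augmented sixth

The 3rd of Gbm9 is Bbb; the 9th of F major ninth is G.
Bbb up to G is 10 semitones, a half step wider than a major sixth, so the interval is augmented.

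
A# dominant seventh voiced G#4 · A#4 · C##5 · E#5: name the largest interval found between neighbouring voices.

Adjacent intervals: G#4→A#4 = major second; A#4→C##5 = major third; C##5→E#5 = minor third.
The largest is A#4 to C##5, a major third (4 semitones).

major third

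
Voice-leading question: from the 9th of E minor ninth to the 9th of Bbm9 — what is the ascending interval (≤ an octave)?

diminished fifth

The 9th of E minor ninth is F#; the 9th of Bbm9 is C.
F# up to C is 6 semitones, a half step narrower than a perfect fifth, so the interval is diminished.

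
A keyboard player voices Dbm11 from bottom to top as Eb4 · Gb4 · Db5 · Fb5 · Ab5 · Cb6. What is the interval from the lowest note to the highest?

minor 13th

The outer voices are Eb4 and Cb6.
13 letter names make it a thirteenth; at 20 semitones (a half step narrower than major) the quality is minor.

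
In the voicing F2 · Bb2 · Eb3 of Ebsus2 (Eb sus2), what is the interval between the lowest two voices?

perfect 4th

Those voices are F2 and Bb2.
From F to Bb is 5 semitones, exactly the perfect fourth.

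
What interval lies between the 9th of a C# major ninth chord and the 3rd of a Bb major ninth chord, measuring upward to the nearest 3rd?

C# major ninth has D# as its 9th, and Bb major ninth has D as its 3rd.
D# up to D is 11 semitones, a half step narrower than a perfect octave, so the interval is diminished.

diminished octave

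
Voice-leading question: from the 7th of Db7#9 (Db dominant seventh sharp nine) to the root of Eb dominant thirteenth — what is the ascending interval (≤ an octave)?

M3

The 7th of Db7#9 (Db dominant seventh sharp nine) is Cb; the root of Eb dominant thirteenth is Eb.
From Cb to Eb is 4 semitones, exactly the major third.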